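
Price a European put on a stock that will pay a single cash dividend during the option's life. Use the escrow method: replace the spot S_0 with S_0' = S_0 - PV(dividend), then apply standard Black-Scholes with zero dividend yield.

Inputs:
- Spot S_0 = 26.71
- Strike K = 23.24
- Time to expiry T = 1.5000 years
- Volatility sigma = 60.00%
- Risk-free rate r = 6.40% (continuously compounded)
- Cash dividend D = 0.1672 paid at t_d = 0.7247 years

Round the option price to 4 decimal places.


PV(D) = D * exp(-r * t_d) = 0.1672 * 0.95467835 = 0.15962222
S_0' = S_0 - PV(D) = 26.7100 - 0.15962222 = 26.55037778
d1 = (ln(S_0'/K) + (r + sigma^2/2)*T) / (sigma*sqrt(T)) = 0.67928303
d2 = d1 - sigma*sqrt(T) = -0.05556389
exp(-rT) = 0.90846402
N(-d1) = 0.24847927; N(-d2) = 0.52215539
P = K * exp(-rT) * N(-d2) - S_0' * N(-d1) = 23.2400 * 0.90846402 * 0.52215539 - 26.55037778 * 0.24847927 = 4.4269

Answer: Price = 4.4269


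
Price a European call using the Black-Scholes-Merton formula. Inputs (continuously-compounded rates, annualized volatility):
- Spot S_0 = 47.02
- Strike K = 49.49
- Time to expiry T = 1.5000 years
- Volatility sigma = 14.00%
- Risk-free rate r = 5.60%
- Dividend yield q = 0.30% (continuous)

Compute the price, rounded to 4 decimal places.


Answer: Price = 3.8493

Derivation:
d1 = (ln(S/K) + (r - q + 0.5*sigma^2) * T) / (sigma * sqrt(T)) = 0.25079517
d2 = d1 - sigma * sqrt(T) = 0.07933089
exp(-rT) = 0.91943126; exp(-qT) = 0.99551011
C = S_0 * exp(-qT) * N(d1) - K * exp(-rT) * N(d2)
N(d1) = 0.59901376; N(d2) = 0.53161528
C = 47.0200 * 0.99551011 * 0.59901376 - 49.4900 * 0.91943126 * 0.53161528 = 3.8493


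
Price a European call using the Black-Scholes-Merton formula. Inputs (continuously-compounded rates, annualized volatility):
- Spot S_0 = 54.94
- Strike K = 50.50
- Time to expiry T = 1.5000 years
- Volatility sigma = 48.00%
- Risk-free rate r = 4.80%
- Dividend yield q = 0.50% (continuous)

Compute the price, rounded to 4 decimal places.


Answer: Price = 15.8668

Derivation:
d1 = (ln(S/K) + (r - q + 0.5*sigma^2) * T) / (sigma * sqrt(T)) = 0.54699886
d2 = d1 - sigma * sqrt(T) = -0.04087868
exp(-rT) = 0.93053090; exp(-qT) = 0.99252805
C = S_0 * exp(-qT) * N(d1) - K * exp(-rT) * N(d2)
N(d1) = 0.70781024; N(d2) = 0.48369631
C = 54.9400 * 0.99252805 * 0.70781024 - 50.5000 * 0.93053090 * 0.48369631 = 15.8668


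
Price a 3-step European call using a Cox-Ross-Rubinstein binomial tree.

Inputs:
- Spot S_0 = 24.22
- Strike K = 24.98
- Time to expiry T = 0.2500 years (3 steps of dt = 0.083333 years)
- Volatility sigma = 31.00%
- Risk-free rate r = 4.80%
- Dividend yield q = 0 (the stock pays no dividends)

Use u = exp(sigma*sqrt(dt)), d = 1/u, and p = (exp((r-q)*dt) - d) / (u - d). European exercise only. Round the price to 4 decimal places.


Answer: Price = V(0,0) = 1.3859

Derivation:
dt = T/N = 0.083333
u = exp(sigma*sqrt(dt)) = 1.093616; d = 1/u = 0.914398
p = (exp((r-q)*dt) - d) / (u - d) = 0.500007
Discount per step: exp(-r*dt) = 0.996008
Stock lattice S(k, i) with i counting down-moves:
  k=0: S(0,0) = 24.2200
  k=1: S(1,0) = 26.4874; S(1,1) = 22.1467
  k=2: S(2,0) = 28.9670; S(2,1) = 24.2200; S(2,2) = 20.2509
  k=3: S(3,0) = 31.6788; S(3,1) = 26.4874; S(3,2) = 22.1467; S(3,3) = 18.5174
Terminal payoffs V(N, i) = max(S_T - K, 0):
  V(3,0) = 6.698766; V(3,1) = 1.507370; V(3,2) = 0.000000; V(3,3) = 0.000000
Backward induction: V(k, i) = exp(-r*dt) * [p * V(k+1, i) + (1-p) * V(k+1, i+1)].
  V(2,0) = exp(-r*dt) * [p*6.698766 + (1-p)*1.507370] = 4.086722
  V(2,1) = exp(-r*dt) * [p*1.507370 + (1-p)*0.000000] = 0.750686
  V(2,2) = exp(-r*dt) * [p*0.000000 + (1-p)*0.000000] = 0.000000
  V(1,0) = exp(-r*dt) * [p*4.086722 + (1-p)*0.750686] = 2.409071
  V(1,1) = exp(-r*dt) * [p*0.750686 + (1-p)*0.000000] = 0.373850
  V(0,0) = exp(-r*dt) * [p*2.409071 + (1-p)*0.373850] = 1.385919


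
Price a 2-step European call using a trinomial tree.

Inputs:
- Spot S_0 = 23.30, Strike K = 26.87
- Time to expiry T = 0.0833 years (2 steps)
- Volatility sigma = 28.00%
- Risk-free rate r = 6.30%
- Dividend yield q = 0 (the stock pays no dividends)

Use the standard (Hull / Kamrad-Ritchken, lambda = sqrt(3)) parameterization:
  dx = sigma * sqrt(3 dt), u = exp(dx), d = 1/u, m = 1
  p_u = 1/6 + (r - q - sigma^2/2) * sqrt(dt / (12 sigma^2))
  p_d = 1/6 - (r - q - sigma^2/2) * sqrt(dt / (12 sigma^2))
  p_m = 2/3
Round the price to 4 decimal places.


Answer: Price = V(0,0) = 0.0449

Derivation:
dt = T/N = 0.041650; dx = sigma*sqrt(3*dt) = 0.098975
u = exp(dx) = 1.104039; d = 1/u = 0.905765
p_u = 0.171674, p_m = 0.666667, p_d = 0.161659
Discount per step: exp(-r*dt) = 0.997379
Stock lattice S(k, j) with j the centered position index:
  k=0: S(0,+0) = 23.3000
  k=1: S(1,-1) = 21.1043; S(1,+0) = 23.3000; S(1,+1) = 25.7241
  k=2: S(2,-2) = 19.1156; S(2,-1) = 21.1043; S(2,+0) = 23.3000; S(2,+1) = 25.7241; S(2,+2) = 28.4004
Terminal payoffs V(N, j) = max(S_T - K, 0):
  V(2,-2) = 0.000000; V(2,-1) = 0.000000; V(2,+0) = 0.000000; V(2,+1) = 0.000000; V(2,+2) = 1.530412
Backward induction: V(k, j) = exp(-r*dt) * [p_u * V(k+1, j+1) + p_m * V(k+1, j) + p_d * V(k+1, j-1)]
  V(1,-1) = exp(-r*dt) * [p_u*0.000000 + p_m*0.000000 + p_d*0.000000] = 0.000000
  V(1,+0) = exp(-r*dt) * [p_u*0.000000 + p_m*0.000000 + p_d*0.000000] = 0.000000
  V(1,+1) = exp(-r*dt) * [p_u*1.530412 + p_m*0.000000 + p_d*0.000000] = 0.262044
  V(0,+0) = exp(-r*dt) * [p_u*0.262044 + p_m*0.000000 + p_d*0.000000] = 0.044868


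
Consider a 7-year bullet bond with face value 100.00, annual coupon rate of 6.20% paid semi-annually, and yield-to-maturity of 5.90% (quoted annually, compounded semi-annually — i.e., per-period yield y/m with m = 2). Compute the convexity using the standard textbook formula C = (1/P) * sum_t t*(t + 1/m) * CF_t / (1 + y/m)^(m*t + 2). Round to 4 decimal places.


Answer: Convexity = 38.3327

Derivation:
Coupon per period c = face * coupon_rate / m = 3.100000
Periods per year m = 2; per-period yield y/m = 0.029500
Number of cashflows N = 14
Cashflows (t years, CF_t, discount factor 1/(1+y/m)^(m*t), PV):
  t = 0.5000: CF_t = 3.100000, DF = 0.971345, PV = 3.011170
  t = 1.0000: CF_t = 3.100000, DF = 0.943512, PV = 2.924886
  t = 1.5000: CF_t = 3.100000, DF = 0.916476, PV = 2.841075
  t = 2.0000: CF_t = 3.100000, DF = 0.890214, PV = 2.759665
  t = 2.5000: CF_t = 3.100000, DF = 0.864706, PV = 2.680587
  t = 3.0000: CF_t = 3.100000, DF = 0.839928, PV = 2.603776
  t = 3.5000: CF_t = 3.100000, DF = 0.815860, PV = 2.529165
  t = 4.0000: CF_t = 3.100000, DF = 0.792482, PV = 2.456693
  t = 4.5000: CF_t = 3.100000, DF = 0.769773, PV = 2.386297
  t = 5.0000: CF_t = 3.100000, DF = 0.747716, PV = 2.317919
  t = 5.5000: CF_t = 3.100000, DF = 0.726290, PV = 2.251499
  t = 6.0000: CF_t = 3.100000, DF = 0.705479, PV = 2.186983
  t = 6.5000: CF_t = 3.100000, DF = 0.685263, PV = 2.124316
  t = 7.0000: CF_t = 103.100000, DF = 0.665627, PV = 68.626168
Price P = sum_t PV_t = 101.700200
Convexity numerator sum_t t*(t + 1/m) * CF_t / (1+y/m)^(m*t + 2):
  t = 0.5000: term = 1.420537
  t = 1.0000: term = 4.139497
  t = 1.5000: term = 8.041762
  t = 2.0000: term = 13.018879
  t = 2.5000: term = 18.968741
  t = 3.0000: term = 25.795276
  t = 3.5000: term = 33.408161
  t = 4.0000: term = 41.722535
  t = 4.5000: term = 50.658736
  t = 5.0000: term = 60.142043
  t = 5.5000: term = 70.102430
  t = 6.0000: term = 80.474333
  t = 6.5000: term = 91.196428
  t = 7.0000: term = 3399.353688
Convexity = (1/P) * sum = 3898.443046 / 101.700200 = 38.332698


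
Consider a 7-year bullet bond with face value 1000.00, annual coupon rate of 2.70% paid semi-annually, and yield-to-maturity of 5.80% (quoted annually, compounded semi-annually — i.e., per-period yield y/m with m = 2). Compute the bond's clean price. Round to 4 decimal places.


Coupon per period c = face * coupon_rate / m = 13.500000
Periods per year m = 2; per-period yield y/m = 0.029000
Number of cashflows N = 14
Cashflows (t years, CF_t, discount factor 1/(1+y/m)^(m*t), PV):
  t = 0.5000: CF_t = 13.500000, DF = 0.971817, PV = 13.119534
  t = 1.0000: CF_t = 13.500000, DF = 0.944429, PV = 12.749790
  t = 1.5000: CF_t = 13.500000, DF = 0.917812, PV = 12.390466
  t = 2.0000: CF_t = 13.500000, DF = 0.891946, PV = 12.041269
  t = 2.5000: CF_t = 13.500000, DF = 0.866808, PV = 11.701914
  t = 3.0000: CF_t = 13.500000, DF = 0.842379, PV = 11.372122
  t = 3.5000: CF_t = 13.500000, DF = 0.818639, PV = 11.051625
  t = 4.0000: CF_t = 13.500000, DF = 0.795567, PV = 10.740160
  t = 4.5000: CF_t = 13.500000, DF = 0.773146, PV = 10.437474
  t = 5.0000: CF_t = 13.500000, DF = 0.751357, PV = 10.143318
  t = 5.5000: CF_t = 13.500000, DF = 0.730182, PV = 9.857451
  t = 6.0000: CF_t = 13.500000, DF = 0.709603, PV = 9.579642
  t = 6.5000: CF_t = 13.500000, DF = 0.689605, PV = 9.309662
  t = 7.0000: CF_t = 1013.500000, DF = 0.670170, PV = 679.216936
Price P = sum_t PV_t = 823.711362

Answer: Price = 823.7114


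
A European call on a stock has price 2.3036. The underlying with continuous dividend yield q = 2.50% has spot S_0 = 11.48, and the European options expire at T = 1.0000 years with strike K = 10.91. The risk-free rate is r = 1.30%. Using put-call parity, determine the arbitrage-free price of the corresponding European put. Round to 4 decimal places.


Answer: Put price = 1.8761

Derivation:
Put-call parity: C - P = S_0 * exp(-qT) - K * exp(-rT).
S_0 * exp(-qT) = 11.4800 * 0.97530991 = 11.19655779
K * exp(-rT) = 10.9100 * 0.98708414 = 10.76908791
P = C - S*exp(-qT) + K*exp(-rT)
P = 2.3036 - 11.19655779 + 10.76908791 = 1.8761


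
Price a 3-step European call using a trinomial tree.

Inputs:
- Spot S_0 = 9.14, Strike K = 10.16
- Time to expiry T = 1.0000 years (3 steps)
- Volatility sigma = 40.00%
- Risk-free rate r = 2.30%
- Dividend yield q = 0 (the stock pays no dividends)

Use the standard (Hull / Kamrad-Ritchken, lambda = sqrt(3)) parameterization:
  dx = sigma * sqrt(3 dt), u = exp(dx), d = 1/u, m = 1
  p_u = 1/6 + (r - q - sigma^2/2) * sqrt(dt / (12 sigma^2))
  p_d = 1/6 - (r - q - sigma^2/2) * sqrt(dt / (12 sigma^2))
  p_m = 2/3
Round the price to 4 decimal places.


Answer: Price = V(0,0) = 1.1508

Derivation:
dt = T/N = 0.333333; dx = sigma*sqrt(3*dt) = 0.400000
u = exp(dx) = 1.491825; d = 1/u = 0.670320
p_u = 0.142917, p_m = 0.666667, p_d = 0.190417
Discount per step: exp(-r*dt) = 0.992363
Stock lattice S(k, j) with j the centered position index:
  k=0: S(0,+0) = 9.1400
  k=1: S(1,-1) = 6.1267; S(1,+0) = 9.1400; S(1,+1) = 13.6353
  k=2: S(2,-2) = 4.1069; S(2,-1) = 6.1267; S(2,+0) = 9.1400; S(2,+1) = 13.6353; S(2,+2) = 20.3414
  k=3: S(3,-3) = 2.7529; S(3,-2) = 4.1069; S(3,-1) = 6.1267; S(3,+0) = 9.1400; S(3,+1) = 13.6353; S(3,+2) = 20.3414; S(3,+3) = 30.3459
Terminal payoffs V(N, j) = max(S_T - K, 0):
  V(3,-3) = 0.000000; V(3,-2) = 0.000000; V(3,-1) = 0.000000; V(3,+0) = 0.000000; V(3,+1) = 3.475278; V(3,+2) = 10.181444; V(3,+3) = 20.185869
Backward induction: V(k, j) = exp(-r*dt) * [p_u * V(k+1, j+1) + p_m * V(k+1, j) + p_d * V(k+1, j-1)]
  V(2,-2) = exp(-r*dt) * [p_u*0.000000 + p_m*0.000000 + p_d*0.000000] = 0.000000
  V(2,-1) = exp(-r*dt) * [p_u*0.000000 + p_m*0.000000 + p_d*0.000000] = 0.000000
  V(2,+0) = exp(-r*dt) * [p_u*3.475278 + p_m*0.000000 + p_d*0.000000] = 0.492882
  V(2,+1) = exp(-r*dt) * [p_u*10.181444 + p_m*3.475278 + p_d*0.000000] = 3.743142
  V(2,+2) = exp(-r*dt) * [p_u*20.185869 + p_m*10.181444 + p_d*3.475278] = 10.255351
  V(1,-1) = exp(-r*dt) * [p_u*0.492882 + p_m*0.000000 + p_d*0.000000] = 0.069903
  V(1,+0) = exp(-r*dt) * [p_u*3.743142 + p_m*0.492882 + p_d*0.000000] = 0.856950
  V(1,+1) = exp(-r*dt) * [p_u*10.255351 + p_m*3.743142 + p_d*0.492882] = 4.023973
  V(0,+0) = exp(-r*dt) * [p_u*4.023973 + p_m*0.856950 + p_d*0.069903] = 1.150846


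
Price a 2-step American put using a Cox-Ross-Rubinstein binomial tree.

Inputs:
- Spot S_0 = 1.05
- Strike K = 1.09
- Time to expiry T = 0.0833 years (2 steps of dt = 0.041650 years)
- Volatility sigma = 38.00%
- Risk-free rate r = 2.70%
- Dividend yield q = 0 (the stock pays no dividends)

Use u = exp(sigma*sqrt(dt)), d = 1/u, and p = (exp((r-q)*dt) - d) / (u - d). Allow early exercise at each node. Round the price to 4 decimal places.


dt = T/N = 0.041650
u = exp(sigma*sqrt(dt)) = 1.080638; d = 1/u = 0.925379
p = (exp((r-q)*dt) - d) / (u - d) = 0.487869
Discount per step: exp(-r*dt) = 0.998876
Stock lattice S(k, i) with i counting down-moves:
  k=0: S(0,0) = 1.0500
  k=1: S(1,0) = 1.1347; S(1,1) = 0.9716
  k=2: S(2,0) = 1.2262; S(2,1) = 1.0500; S(2,2) = 0.8991
Terminal payoffs V(N, i) = max(K - S_T, 0):
  V(2,0) = 0.000000; V(2,1) = 0.040000; V(2,2) = 0.190857
Backward induction: V(k, i) = exp(-r*dt) * [p * V(k+1, i) + (1-p) * V(k+1, i+1)]; then take max(V_cont, immediate exercise) for American.
  V(1,0) = exp(-r*dt) * [p*0.000000 + (1-p)*0.040000] = 0.020462; exercise = 0.000000; V(1,0) = max -> 0.020462
  V(1,1) = exp(-r*dt) * [p*0.040000 + (1-p)*0.190857] = 0.117127; exercise = 0.118352; V(1,1) = max -> 0.118352
  V(0,0) = exp(-r*dt) * [p*0.020462 + (1-p)*0.118352] = 0.070515; exercise = 0.040000; V(0,0) = max -> 0.070515

Answer: Price = V(0,0) = 0.0705


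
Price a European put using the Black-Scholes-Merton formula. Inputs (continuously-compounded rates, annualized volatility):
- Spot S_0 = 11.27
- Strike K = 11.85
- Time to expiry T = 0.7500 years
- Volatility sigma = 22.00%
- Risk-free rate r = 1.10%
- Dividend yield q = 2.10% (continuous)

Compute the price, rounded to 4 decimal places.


d1 = (ln(S/K) + (r - q + 0.5*sigma^2) * T) / (sigma * sqrt(T)) = -0.20749727
d2 = d1 - sigma * sqrt(T) = -0.39802286
exp(-rT) = 0.99178394; exp(-qT) = 0.98437338
P = K * exp(-rT) * N(-d2) - S_0 * exp(-qT) * N(-d1)
N(-d1) = 0.58218924; N(-d2) = 0.65469333
P = 11.8500 * 0.99178394 * 0.65469333 - 11.2700 * 0.98437338 * 0.58218924 = 1.2356

Answer: Price = 1.2356


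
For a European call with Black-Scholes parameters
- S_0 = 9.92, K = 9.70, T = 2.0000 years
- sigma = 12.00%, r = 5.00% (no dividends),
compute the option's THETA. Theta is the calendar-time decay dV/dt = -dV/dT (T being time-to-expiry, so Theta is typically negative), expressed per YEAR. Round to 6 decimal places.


Answer: Theta = -0.445088

Derivation:
d1 = 0.8062610405; d2 = 0.6365554130
phi(d1) = 0.2882385146; exp(-qT) = 1.0000000000; exp(-rT) = 0.9048374180
Theta = -S*exp(-qT)*phi(d1)*sigma/(2*sqrt(T)) - r*K*exp(-rT)*N(d2) + q*S*exp(-qT)*N(d1)
N(d1) = 0.7899538253; N(d2) = 0.7377927621; sqrt(T) = 1.4142135624
Term 1 = -9.9200 * 1.0000000000 * 0.2882385146 * 0.1200 / (2 * 1.4142135624) = -0.1213109310
Term 2 = -0.0500 * 9.7000 * 0.9048374180 * 0.7377927621 = -0.3237775115
Term 3 = 0 (no dividend yield, q = 0)
Theta = -0.1213109310 + (-0.3237775115) + (0.0000000000) = -0.445088


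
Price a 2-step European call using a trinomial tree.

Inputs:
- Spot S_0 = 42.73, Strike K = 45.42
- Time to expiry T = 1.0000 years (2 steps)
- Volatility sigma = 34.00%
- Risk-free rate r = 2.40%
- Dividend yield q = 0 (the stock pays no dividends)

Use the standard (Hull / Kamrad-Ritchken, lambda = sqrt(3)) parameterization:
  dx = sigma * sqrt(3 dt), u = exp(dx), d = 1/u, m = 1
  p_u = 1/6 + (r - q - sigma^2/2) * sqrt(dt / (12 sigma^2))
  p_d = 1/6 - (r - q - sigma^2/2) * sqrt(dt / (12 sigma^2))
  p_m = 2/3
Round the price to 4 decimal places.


dt = T/N = 0.500000; dx = sigma*sqrt(3*dt) = 0.416413
u = exp(dx) = 1.516512; d = 1/u = 0.659408
p_u = 0.146374, p_m = 0.666667, p_d = 0.186959
Discount per step: exp(-r*dt) = 0.988072
Stock lattice S(k, j) with j the centered position index:
  k=0: S(0,+0) = 42.7300
  k=1: S(1,-1) = 28.1765; S(1,+0) = 42.7300; S(1,+1) = 64.8006
  k=2: S(2,-2) = 18.5798; S(2,-1) = 28.1765; S(2,+0) = 42.7300; S(2,+1) = 64.8006; S(2,+2) = 98.2709
Terminal payoffs V(N, j) = max(S_T - K, 0):
  V(2,-2) = 0.000000; V(2,-1) = 0.000000; V(2,+0) = 0.000000; V(2,+1) = 19.380577; V(2,+2) = 52.850881
Backward induction: V(k, j) = exp(-r*dt) * [p_u * V(k+1, j+1) + p_m * V(k+1, j) + p_d * V(k+1, j-1)]
  V(1,-1) = exp(-r*dt) * [p_u*0.000000 + p_m*0.000000 + p_d*0.000000] = 0.000000
  V(1,+0) = exp(-r*dt) * [p_u*19.380577 + p_m*0.000000 + p_d*0.000000] = 2.802980
  V(1,+1) = exp(-r*dt) * [p_u*52.850881 + p_m*19.380577 + p_d*0.000000] = 20.410001
  V(0,+0) = exp(-r*dt) * [p_u*20.410001 + p_m*2.802980 + p_d*0.000000] = 4.798228

Answer: Price = V(0,0) = 4.7982


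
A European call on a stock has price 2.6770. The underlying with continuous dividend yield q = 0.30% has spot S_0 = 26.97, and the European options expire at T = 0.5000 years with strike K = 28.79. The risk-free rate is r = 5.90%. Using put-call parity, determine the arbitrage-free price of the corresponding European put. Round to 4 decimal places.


Answer: Put price = 3.7005

Derivation:
Put-call parity: C - P = S_0 * exp(-qT) - K * exp(-rT).
S_0 * exp(-qT) = 26.9700 * 0.99850112 = 26.92957533
K * exp(-rT) = 28.7900 * 0.97093088 = 27.95309997
P = C - S*exp(-qT) + K*exp(-rT)
P = 2.6770 - 26.92957533 + 27.95309997 = 3.7005


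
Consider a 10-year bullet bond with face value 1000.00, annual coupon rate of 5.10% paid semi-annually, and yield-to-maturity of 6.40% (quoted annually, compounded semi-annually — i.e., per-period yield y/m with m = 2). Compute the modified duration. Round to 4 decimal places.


Answer: Modified duration = 7.5883

Derivation:
Coupon per period c = face * coupon_rate / m = 25.500000
Periods per year m = 2; per-period yield y/m = 0.032000
Number of cashflows N = 20
Cashflows (t years, CF_t, discount factor 1/(1+y/m)^(m*t), PV):
  t = 0.5000: CF_t = 25.500000, DF = 0.968992, PV = 24.709302
  t = 1.0000: CF_t = 25.500000, DF = 0.938946, PV = 23.943122
  t = 1.5000: CF_t = 25.500000, DF = 0.909831, PV = 23.200700
  t = 2.0000: CF_t = 25.500000, DF = 0.881620, PV = 22.481298
  t = 2.5000: CF_t = 25.500000, DF = 0.854283, PV = 21.784204
  t = 3.0000: CF_t = 25.500000, DF = 0.827793, PV = 21.108725
  t = 3.5000: CF_t = 25.500000, DF = 0.802125, PV = 20.454191
  t = 4.0000: CF_t = 25.500000, DF = 0.777253, PV = 19.819952
  t = 4.5000: CF_t = 25.500000, DF = 0.753152, PV = 19.205380
  t = 5.0000: CF_t = 25.500000, DF = 0.729799, PV = 18.609864
  t = 5.5000: CF_t = 25.500000, DF = 0.707169, PV = 18.032814
  t = 6.0000: CF_t = 25.500000, DF = 0.685241, PV = 17.473657
  t = 6.5000: CF_t = 25.500000, DF = 0.663994, PV = 16.931838
  t = 7.0000: CF_t = 25.500000, DF = 0.643405, PV = 16.406820
  t = 7.5000: CF_t = 25.500000, DF = 0.623454, PV = 15.898082
  t = 8.0000: CF_t = 25.500000, DF = 0.604122, PV = 15.405118
  t = 8.5000: CF_t = 25.500000, DF = 0.585390, PV = 14.927440
  t = 9.0000: CF_t = 25.500000, DF = 0.567238, PV = 14.464573
  t = 9.5000: CF_t = 25.500000, DF = 0.549649, PV = 14.016059
  t = 10.0000: CF_t = 1025.500000, DF = 0.532606, PV = 546.187452
Price P = sum_t PV_t = 905.060594
First compute Macaulay numerator sum_t t * PV_t:
  t * PV_t at t = 0.5000: 12.354651
  t * PV_t at t = 1.0000: 23.943122
  t * PV_t at t = 1.5000: 34.801050
  t * PV_t at t = 2.0000: 44.962597
  t * PV_t at t = 2.5000: 54.460510
  t * PV_t at t = 3.0000: 63.326174
  t * PV_t at t = 3.5000: 71.589667
  t * PV_t at t = 4.0000: 79.279809
  t * PV_t at t = 4.5000: 86.424210
  t * PV_t at t = 5.0000: 93.049322
  t * PV_t at t = 5.5000: 99.180479
  t * PV_t at t = 6.0000: 104.841944
  t * PV_t at t = 6.5000: 110.056950
  t * PV_t at t = 7.0000: 114.847741
  t * PV_t at t = 7.5000: 119.235612
  t * PV_t at t = 8.0000: 123.240942
  t * PV_t at t = 8.5000: 126.883238
  t * PV_t at t = 9.0000: 130.181160
  t * PV_t at t = 9.5000: 133.152565
  t * PV_t at t = 10.0000: 5461.874524
Macaulay duration D = 7087.686268 / 905.060594 = 7.831173
Modified duration = D / (1 + y/m) = 7.831173 / (1 + 0.032000) = 7.588346


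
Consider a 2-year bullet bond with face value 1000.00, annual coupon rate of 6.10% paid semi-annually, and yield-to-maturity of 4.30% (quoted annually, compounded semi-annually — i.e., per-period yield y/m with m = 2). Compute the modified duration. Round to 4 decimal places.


Coupon per period c = face * coupon_rate / m = 30.500000
Periods per year m = 2; per-period yield y/m = 0.021500
Number of cashflows N = 4
Cashflows (t years, CF_t, discount factor 1/(1+y/m)^(m*t), PV):
  t = 0.5000: CF_t = 30.500000, DF = 0.978953, PV = 29.858052
  t = 1.0000: CF_t = 30.500000, DF = 0.958348, PV = 29.229615
  t = 1.5000: CF_t = 30.500000, DF = 0.938177, PV = 28.614405
  t = 2.0000: CF_t = 1030.500000, DF = 0.918431, PV = 946.443106
Price P = sum_t PV_t = 1034.145179
First compute Macaulay numerator sum_t t * PV_t:
  t * PV_t at t = 0.5000: 14.929026
  t * PV_t at t = 1.0000: 29.229615
  t * PV_t at t = 1.5000: 42.921608
  t * PV_t at t = 2.0000: 1892.886213
Macaulay duration D = 1979.966462 / 1034.145179 = 1.914592
Modified duration = D / (1 + y/m) = 1.914592 / (1 + 0.021500) = 1.874295

Answer: Modified duration = 1.8743


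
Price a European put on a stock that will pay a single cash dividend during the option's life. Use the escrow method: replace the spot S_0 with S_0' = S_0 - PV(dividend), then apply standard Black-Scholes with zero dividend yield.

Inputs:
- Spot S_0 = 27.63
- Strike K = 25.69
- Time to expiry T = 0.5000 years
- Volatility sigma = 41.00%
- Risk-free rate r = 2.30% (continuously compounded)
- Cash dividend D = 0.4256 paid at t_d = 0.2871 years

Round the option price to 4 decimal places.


Answer: Price = 2.2105

Derivation:
PV(D) = D * exp(-r * t_d) = 0.4256 * 0.99341845 = 0.42279889
S_0' = S_0 - PV(D) = 27.6300 - 0.42279889 = 27.20720111
d1 = (ln(S_0'/K) + (r + sigma^2/2)*T) / (sigma*sqrt(T)) = 0.38254433
d2 = d1 - sigma*sqrt(T) = 0.09263055
exp(-rT) = 0.98856587
N(-d1) = 0.35102883; N(-d2) = 0.46309854
P = K * exp(-rT) * N(-d2) - S_0' * N(-d1) = 25.6900 * 0.98856587 * 0.46309854 - 27.20720111 * 0.35102883 = 2.2105


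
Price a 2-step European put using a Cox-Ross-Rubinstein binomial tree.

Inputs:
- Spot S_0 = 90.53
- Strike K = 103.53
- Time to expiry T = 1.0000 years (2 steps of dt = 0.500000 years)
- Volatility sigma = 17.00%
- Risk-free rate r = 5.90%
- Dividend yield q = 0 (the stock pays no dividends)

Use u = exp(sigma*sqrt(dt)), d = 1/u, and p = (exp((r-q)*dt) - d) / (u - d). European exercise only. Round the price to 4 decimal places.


Answer: Price = V(0,0) = 10.9310

Derivation:
dt = T/N = 0.500000
u = exp(sigma*sqrt(dt)) = 1.127732; d = 1/u = 0.886736
p = (exp((r-q)*dt) - d) / (u - d) = 0.594216
Discount per step: exp(-r*dt) = 0.970931
Stock lattice S(k, i) with i counting down-moves:
  k=0: S(0,0) = 90.5300
  k=1: S(1,0) = 102.0935; S(1,1) = 80.2762
  k=2: S(2,0) = 115.1341; S(2,1) = 90.5300; S(2,2) = 71.1838
Terminal payoffs V(N, i) = max(K - S_T, 0):
  V(2,0) = 0.000000; V(2,1) = 13.000000; V(2,2) = 32.346220
Backward induction: V(k, i) = exp(-r*dt) * [p * V(k+1, i) + (1-p) * V(k+1, i+1)].
  V(1,0) = exp(-r*dt) * [p*0.000000 + (1-p)*13.000000] = 5.121843
  V(1,1) = exp(-r*dt) * [p*13.000000 + (1-p)*32.346220] = 20.244278
  V(0,0) = exp(-r*dt) * [p*5.121843 + (1-p)*20.244278] = 10.931012


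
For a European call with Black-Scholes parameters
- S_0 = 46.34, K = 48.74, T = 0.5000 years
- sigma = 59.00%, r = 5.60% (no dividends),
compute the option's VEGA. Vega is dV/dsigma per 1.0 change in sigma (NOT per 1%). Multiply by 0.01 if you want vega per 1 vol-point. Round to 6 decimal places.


d1 = 0.1546777407; d2 = -0.2625152602
phi(d1) = 0.3941983244; exp(-qT) = 1.0000000000; exp(-rT) = 0.9723883668
Vega = S * exp(-qT) * phi(d1) * sqrt(T) = 46.3400 * 1.0000000000 * 0.3941983244 * 0.7071067812 = 12.916826

Answer: Vega = 12.916826


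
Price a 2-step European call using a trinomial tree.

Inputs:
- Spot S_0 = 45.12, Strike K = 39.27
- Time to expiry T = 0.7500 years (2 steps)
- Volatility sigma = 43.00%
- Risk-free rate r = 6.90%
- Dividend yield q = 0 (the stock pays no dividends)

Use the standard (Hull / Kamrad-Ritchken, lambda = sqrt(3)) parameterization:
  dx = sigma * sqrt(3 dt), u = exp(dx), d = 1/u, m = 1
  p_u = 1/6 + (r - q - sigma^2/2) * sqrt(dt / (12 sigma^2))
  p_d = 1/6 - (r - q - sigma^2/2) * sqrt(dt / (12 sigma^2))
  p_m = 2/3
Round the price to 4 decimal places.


Answer: Price = V(0,0) = 10.8340

Derivation:
dt = T/N = 0.375000; dx = sigma*sqrt(3*dt) = 0.456084
u = exp(dx) = 1.577883; d = 1/u = 0.633761
p_u = 0.157026, p_m = 0.666667, p_d = 0.176307
Discount per step: exp(-r*dt) = 0.974457
Stock lattice S(k, j) with j the centered position index:
  k=0: S(0,+0) = 45.1200
  k=1: S(1,-1) = 28.5953; S(1,+0) = 45.1200; S(1,+1) = 71.1941
  k=2: S(2,-2) = 18.1226; S(2,-1) = 28.5953; S(2,+0) = 45.1200; S(2,+1) = 71.1941; S(2,+2) = 112.3359
Terminal payoffs V(N, j) = max(S_T - K, 0):
  V(2,-2) = 0.000000; V(2,-1) = 0.000000; V(2,+0) = 5.850000; V(2,+1) = 31.924067; V(2,+2) = 73.065885
Backward induction: V(k, j) = exp(-r*dt) * [p_u * V(k+1, j+1) + p_m * V(k+1, j) + p_d * V(k+1, j-1)]
  V(1,-1) = exp(-r*dt) * [p_u*5.850000 + p_m*0.000000 + p_d*0.000000] = 0.895139
  V(1,+0) = exp(-r*dt) * [p_u*31.924067 + p_m*5.850000 + p_d*0.000000] = 8.685250
  V(1,+1) = exp(-r*dt) * [p_u*73.065885 + p_m*31.924067 + p_d*5.850000] = 32.924330
  V(0,+0) = exp(-r*dt) * [p_u*32.924330 + p_m*8.685250 + p_d*0.895139] = 10.833980


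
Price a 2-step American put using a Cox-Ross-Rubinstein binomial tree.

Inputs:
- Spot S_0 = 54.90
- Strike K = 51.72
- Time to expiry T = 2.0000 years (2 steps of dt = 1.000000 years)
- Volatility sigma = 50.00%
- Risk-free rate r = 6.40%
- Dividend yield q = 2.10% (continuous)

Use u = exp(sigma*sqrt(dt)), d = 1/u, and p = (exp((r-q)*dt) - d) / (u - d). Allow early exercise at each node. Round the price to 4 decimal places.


dt = T/N = 1.000000
u = exp(sigma*sqrt(dt)) = 1.648721; d = 1/u = 0.606531
p = (exp((r-q)*dt) - d) / (u - d) = 0.419700
Discount per step: exp(-r*dt) = 0.938005
Stock lattice S(k, i) with i counting down-moves:
  k=0: S(0,0) = 54.9000
  k=1: S(1,0) = 90.5148; S(1,1) = 33.2985
  k=2: S(2,0) = 149.2337; S(2,1) = 54.9000; S(2,2) = 20.1966
Terminal payoffs V(N, i) = max(K - S_T, 0):
  V(2,0) = 0.000000; V(2,1) = 0.000000; V(2,2) = 31.523419
Backward induction: V(k, i) = exp(-r*dt) * [p * V(k+1, i) + (1-p) * V(k+1, i+1)]; then take max(V_cont, immediate exercise) for American.
  V(1,0) = exp(-r*dt) * [p*0.000000 + (1-p)*0.000000] = 0.000000; exercise = 0.000000; V(1,0) = max -> 0.000000
  V(1,1) = exp(-r*dt) * [p*0.000000 + (1-p)*31.523419] = 17.158968; exercise = 18.421467; V(1,1) = max -> 18.421467
  V(0,0) = exp(-r*dt) * [p*0.000000 + (1-p)*18.421467] = 10.027255; exercise = 0.000000; V(0,0) = max -> 10.027255

Answer: Price = V(0,0) = 10.0273


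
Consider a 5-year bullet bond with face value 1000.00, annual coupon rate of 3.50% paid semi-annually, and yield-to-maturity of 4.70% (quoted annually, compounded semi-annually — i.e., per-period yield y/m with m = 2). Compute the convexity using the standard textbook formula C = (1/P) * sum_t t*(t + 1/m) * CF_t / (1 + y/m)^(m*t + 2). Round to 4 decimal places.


Answer: Convexity = 23.5958

Derivation:
Coupon per period c = face * coupon_rate / m = 17.500000
Periods per year m = 2; per-period yield y/m = 0.023500
Number of cashflows N = 10
Cashflows (t years, CF_t, discount factor 1/(1+y/m)^(m*t), PV):
  t = 0.5000: CF_t = 17.500000, DF = 0.977040, PV = 17.098192
  t = 1.0000: CF_t = 17.500000, DF = 0.954606, PV = 16.705611
  t = 1.5000: CF_t = 17.500000, DF = 0.932688, PV = 16.322043
  t = 2.0000: CF_t = 17.500000, DF = 0.911273, PV = 15.947282
  t = 2.5000: CF_t = 17.500000, DF = 0.890350, PV = 15.581125
  t = 3.0000: CF_t = 17.500000, DF = 0.869907, PV = 15.223376
  t = 3.5000: CF_t = 17.500000, DF = 0.849934, PV = 14.873840
  t = 4.0000: CF_t = 17.500000, DF = 0.830419, PV = 14.532331
  t = 4.5000: CF_t = 17.500000, DF = 0.811352, PV = 14.198662
  t = 5.0000: CF_t = 1017.500000, DF = 0.792723, PV = 806.595784
Price P = sum_t PV_t = 947.078246
Convexity numerator sum_t t*(t + 1/m) * CF_t / (1+y/m)^(m*t + 2):
  t = 0.5000: term = 8.161021
  t = 1.0000: term = 23.920922
  t = 1.5000: term = 46.743375
  t = 2.0000: term = 76.116879
  t = 2.5000: term = 111.553804
  t = 3.0000: term = 152.589473
  t = 3.5000: term = 198.781270
  t = 4.0000: term = 249.707786
  t = 4.5000: term = 304.967985
  t = 5.0000: term = 21174.489457
Convexity = (1/P) * sum = 22347.031971 / 947.078246 = 23.595761


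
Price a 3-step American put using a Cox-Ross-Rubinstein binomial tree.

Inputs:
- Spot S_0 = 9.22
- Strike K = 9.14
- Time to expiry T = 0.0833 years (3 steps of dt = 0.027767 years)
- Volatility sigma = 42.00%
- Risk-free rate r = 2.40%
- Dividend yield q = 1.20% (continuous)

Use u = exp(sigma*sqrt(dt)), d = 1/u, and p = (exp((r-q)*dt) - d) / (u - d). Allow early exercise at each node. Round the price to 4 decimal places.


Answer: Price = V(0,0) = 0.4374

Derivation:
dt = T/N = 0.027767
u = exp(sigma*sqrt(dt)) = 1.072493; d = 1/u = 0.932407
p = (exp((r-q)*dt) - d) / (u - d) = 0.484890
Discount per step: exp(-r*dt) = 0.999334
Stock lattice S(k, i) with i counting down-moves:
  k=0: S(0,0) = 9.2200
  k=1: S(1,0) = 9.8884; S(1,1) = 8.5968
  k=2: S(2,0) = 10.6052; S(2,1) = 9.2200; S(2,2) = 8.0157
  k=3: S(3,0) = 11.3740; S(3,1) = 9.8884; S(3,2) = 8.5968; S(3,3) = 7.4739
Terminal payoffs V(N, i) = max(K - S_T, 0):
  V(3,0) = 0.000000; V(3,1) = 0.000000; V(3,2) = 0.543209; V(3,3) = 1.666099
Backward induction: V(k, i) = exp(-r*dt) * [p * V(k+1, i) + (1-p) * V(k+1, i+1)]; then take max(V_cont, immediate exercise) for American.
  V(2,0) = exp(-r*dt) * [p*0.000000 + (1-p)*0.000000] = 0.000000; exercise = 0.000000; V(2,0) = max -> 0.000000
  V(2,1) = exp(-r*dt) * [p*0.000000 + (1-p)*0.543209] = 0.279626; exercise = 0.000000; V(2,1) = max -> 0.279626
  V(2,2) = exp(-r*dt) * [p*0.543209 + (1-p)*1.666099] = 1.120874; exercise = 1.124293; V(2,2) = max -> 1.124293
  V(1,0) = exp(-r*dt) * [p*0.000000 + (1-p)*0.279626] = 0.143942; exercise = 0.000000; V(1,0) = max -> 0.143942
  V(1,1) = exp(-r*dt) * [p*0.279626 + (1-p)*1.124293] = 0.714246; exercise = 0.543209; V(1,1) = max -> 0.714246
  V(0,0) = exp(-r*dt) * [p*0.143942 + (1-p)*0.714246] = 0.437420; exercise = 0.000000; V(0,0) = max -> 0.437420


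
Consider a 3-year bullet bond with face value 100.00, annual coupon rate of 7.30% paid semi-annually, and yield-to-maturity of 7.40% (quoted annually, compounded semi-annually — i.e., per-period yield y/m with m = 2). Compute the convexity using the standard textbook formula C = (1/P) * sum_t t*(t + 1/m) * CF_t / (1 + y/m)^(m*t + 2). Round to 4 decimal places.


Coupon per period c = face * coupon_rate / m = 3.650000
Periods per year m = 2; per-period yield y/m = 0.037000
Number of cashflows N = 6
Cashflows (t years, CF_t, discount factor 1/(1+y/m)^(m*t), PV):
  t = 0.5000: CF_t = 3.650000, DF = 0.964320, PV = 3.519769
  t = 1.0000: CF_t = 3.650000, DF = 0.929913, PV = 3.394184
  t = 1.5000: CF_t = 3.650000, DF = 0.896734, PV = 3.273080
  t = 2.0000: CF_t = 3.650000, DF = 0.864739, PV = 3.156297
  t = 2.5000: CF_t = 3.650000, DF = 0.833885, PV = 3.043681
  t = 3.0000: CF_t = 103.650000, DF = 0.804132, PV = 83.348304
Price P = sum_t PV_t = 99.735314
Convexity numerator sum_t t*(t + 1/m) * CF_t / (1+y/m)^(m*t + 2):
  t = 0.5000: term = 1.636540
  t = 1.0000: term = 4.734445
  t = 1.5000: term = 9.131042
  t = 2.0000: term = 14.675413
  t = 2.5000: term = 21.227695
  t = 3.0000: term = 813.820367
Convexity = (1/P) * sum = 865.225502 / 99.735314 = 8.675217

Answer: Convexity = 8.6752


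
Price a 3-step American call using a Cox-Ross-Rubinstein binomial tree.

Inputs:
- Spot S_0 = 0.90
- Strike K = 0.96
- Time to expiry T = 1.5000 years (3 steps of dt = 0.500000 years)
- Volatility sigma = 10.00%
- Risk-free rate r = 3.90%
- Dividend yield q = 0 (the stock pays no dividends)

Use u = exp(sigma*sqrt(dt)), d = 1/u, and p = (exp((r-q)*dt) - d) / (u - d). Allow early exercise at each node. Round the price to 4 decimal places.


Answer: Price = V(0,0) = 0.0370

Derivation:
dt = T/N = 0.500000
u = exp(sigma*sqrt(dt)) = 1.073271; d = 1/u = 0.931731
p = (exp((r-q)*dt) - d) / (u - d) = 0.621453
Discount per step: exp(-r*dt) = 0.980689
Stock lattice S(k, i) with i counting down-moves:
  k=0: S(0,0) = 0.9000
  k=1: S(1,0) = 0.9659; S(1,1) = 0.8386
  k=2: S(2,0) = 1.0367; S(2,1) = 0.9000; S(2,2) = 0.7813
  k=3: S(3,0) = 1.1127; S(3,1) = 0.9659; S(3,2) = 0.8386; S(3,3) = 0.7280
Terminal payoffs V(N, i) = max(S_T - K, 0):
  V(3,0) = 0.152680; V(3,1) = 0.005944; V(3,2) = 0.000000; V(3,3) = 0.000000
Backward induction: V(k, i) = exp(-r*dt) * [p * V(k+1, i) + (1-p) * V(k+1, i+1)]; then take max(V_cont, immediate exercise) for American.
  V(2,0) = exp(-r*dt) * [p*0.152680 + (1-p)*0.005944] = 0.095258; exercise = 0.076719; V(2,0) = max -> 0.095258
  V(2,1) = exp(-r*dt) * [p*0.005944 + (1-p)*0.000000] = 0.003622; exercise = 0.000000; V(2,1) = max -> 0.003622
  V(2,2) = exp(-r*dt) * [p*0.000000 + (1-p)*0.000000] = 0.000000; exercise = 0.000000; V(2,2) = max -> 0.000000
  V(1,0) = exp(-r*dt) * [p*0.095258 + (1-p)*0.003622] = 0.059400; exercise = 0.005944; V(1,0) = max -> 0.059400
  V(1,1) = exp(-r*dt) * [p*0.003622 + (1-p)*0.000000] = 0.002208; exercise = 0.000000; V(1,1) = max -> 0.002208
  V(0,0) = exp(-r*dt) * [p*0.059400 + (1-p)*0.002208] = 0.037021; exercise = 0.000000; V(0,0) = max -> 0.037021


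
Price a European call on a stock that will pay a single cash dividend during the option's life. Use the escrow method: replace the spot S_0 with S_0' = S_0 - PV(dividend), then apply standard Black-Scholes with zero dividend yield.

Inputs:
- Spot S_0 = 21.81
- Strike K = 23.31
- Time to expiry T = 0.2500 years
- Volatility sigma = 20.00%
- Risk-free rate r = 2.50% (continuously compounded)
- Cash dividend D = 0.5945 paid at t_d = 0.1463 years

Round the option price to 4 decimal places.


Answer: Price = 0.2316

Derivation:
PV(D) = D * exp(-r * t_d) = 0.5945 * 0.99634918 = 0.59232959
S_0' = S_0 - PV(D) = 21.8100 - 0.59232959 = 21.21767041
d1 = (ln(S_0'/K) + (r + sigma^2/2)*T) / (sigma*sqrt(T)) = -0.82798109
d2 = d1 - sigma*sqrt(T) = -0.92798109
exp(-rT) = 0.99376949
N(d1) = 0.20384061; N(d2) = 0.17670869
C = S_0' * N(d1) - K * exp(-rT) * N(d2) = 21.21767041 * 0.20384061 - 23.3100 * 0.99376949 * 0.17670869 = 0.2316


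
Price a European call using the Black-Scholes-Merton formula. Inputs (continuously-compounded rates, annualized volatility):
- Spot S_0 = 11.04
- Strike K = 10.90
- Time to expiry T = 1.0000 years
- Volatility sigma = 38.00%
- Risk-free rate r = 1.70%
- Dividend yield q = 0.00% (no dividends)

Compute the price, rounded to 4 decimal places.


Answer: Price = 1.8061

Derivation:
d1 = (ln(S/K) + (r - q + 0.5*sigma^2) * T) / (sigma * sqrt(T)) = 0.26832171
d2 = d1 - sigma * sqrt(T) = -0.11167829
exp(-rT) = 0.98314368; exp(-qT) = 1.00000000
C = S_0 * exp(-qT) * N(d1) - K * exp(-rT) * N(d2)
N(d1) = 0.60577415; N(d2) = 0.45553925
C = 11.0400 * 1.00000000 * 0.60577415 - 10.9000 * 0.98314368 * 0.45553925 = 1.8061


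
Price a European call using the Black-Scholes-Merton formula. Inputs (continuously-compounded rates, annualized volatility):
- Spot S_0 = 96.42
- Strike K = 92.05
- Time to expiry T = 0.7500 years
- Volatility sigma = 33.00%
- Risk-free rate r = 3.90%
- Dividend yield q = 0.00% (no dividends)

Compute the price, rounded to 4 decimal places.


Answer: Price = 14.4334

Derivation:
d1 = (ln(S/K) + (r - q + 0.5*sigma^2) * T) / (sigma * sqrt(T)) = 0.40753665
d2 = d1 - sigma * sqrt(T) = 0.12174827
exp(-rT) = 0.97117364; exp(-qT) = 1.00000000
C = S_0 * exp(-qT) * N(d1) - K * exp(-rT) * N(d2)
N(d1) = 0.65819306; N(d2) = 0.54845081
C = 96.4200 * 1.00000000 * 0.65819306 - 92.0500 * 0.97117364 * 0.54845081 = 14.4334


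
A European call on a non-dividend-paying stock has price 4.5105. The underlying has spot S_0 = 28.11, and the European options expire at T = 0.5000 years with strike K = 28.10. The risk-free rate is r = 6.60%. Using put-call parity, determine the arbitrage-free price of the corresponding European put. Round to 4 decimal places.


Put-call parity: C - P = S_0 * exp(-qT) - K * exp(-rT).
S_0 * exp(-qT) = 28.1100 * 1.00000000 = 28.11000000
K * exp(-rT) = 28.1000 * 0.96753856 = 27.18783352
P = C - S*exp(-qT) + K*exp(-rT)
P = 4.5105 - 28.11000000 + 27.18783352 = 3.5883

Answer: Put price = 3.5883


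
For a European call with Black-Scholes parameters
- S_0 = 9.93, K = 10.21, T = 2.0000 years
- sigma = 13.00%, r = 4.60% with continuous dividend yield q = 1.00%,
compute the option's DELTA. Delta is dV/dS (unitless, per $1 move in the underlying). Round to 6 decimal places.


Answer: Delta = 0.617691

Derivation:
d1 = 0.3323012739; d2 = 0.1484535108
phi(d1) = 0.3775128763; exp(-qT) = 0.9801986733; exp(-rT) = 0.9121051495
N(d1) = 0.6301691110
Delta = exp(-qT) * N(d1) = 0.9801986733 * 0.6301691110 = 0.617691


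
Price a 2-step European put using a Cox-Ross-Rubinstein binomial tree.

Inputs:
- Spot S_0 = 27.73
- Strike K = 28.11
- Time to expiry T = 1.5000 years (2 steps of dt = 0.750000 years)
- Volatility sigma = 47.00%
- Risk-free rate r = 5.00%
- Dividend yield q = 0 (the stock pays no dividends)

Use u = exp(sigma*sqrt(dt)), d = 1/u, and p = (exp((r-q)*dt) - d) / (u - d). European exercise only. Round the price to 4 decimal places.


dt = T/N = 0.750000
u = exp(sigma*sqrt(dt)) = 1.502352; d = 1/u = 0.665623
p = (exp((r-q)*dt) - d) / (u - d) = 0.445292
Discount per step: exp(-r*dt) = 0.963194
Stock lattice S(k, i) with i counting down-moves:
  k=0: S(0,0) = 27.7300
  k=1: S(1,0) = 41.6602; S(1,1) = 18.4577
  k=2: S(2,0) = 62.5883; S(2,1) = 27.7300; S(2,2) = 12.2859
Terminal payoffs V(N, i) = max(K - S_T, 0):
  V(2,0) = 0.000000; V(2,1) = 0.380000; V(2,2) = 15.824116
Backward induction: V(k, i) = exp(-r*dt) * [p * V(k+1, i) + (1-p) * V(k+1, i+1)].
  V(1,0) = exp(-r*dt) * [p*0.000000 + (1-p)*0.380000] = 0.203031
  V(1,1) = exp(-r*dt) * [p*0.380000 + (1-p)*15.824116] = 8.617671
  V(0,0) = exp(-r*dt) * [p*0.203031 + (1-p)*8.617671] = 4.691428

Answer: Price = V(0,0) = 4.6914


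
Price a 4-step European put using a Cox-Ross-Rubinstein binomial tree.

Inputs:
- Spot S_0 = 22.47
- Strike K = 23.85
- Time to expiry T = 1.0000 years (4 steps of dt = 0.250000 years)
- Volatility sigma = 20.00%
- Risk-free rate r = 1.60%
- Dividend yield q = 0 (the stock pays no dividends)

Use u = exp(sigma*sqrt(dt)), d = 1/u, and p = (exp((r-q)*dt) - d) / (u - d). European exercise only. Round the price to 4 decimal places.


Answer: Price = V(0,0) = 2.4399

Derivation:
dt = T/N = 0.250000
u = exp(sigma*sqrt(dt)) = 1.105171; d = 1/u = 0.904837
p = (exp((r-q)*dt) - d) / (u - d) = 0.495028
Discount per step: exp(-r*dt) = 0.996008
Stock lattice S(k, i) with i counting down-moves:
  k=0: S(0,0) = 22.4700
  k=1: S(1,0) = 24.8332; S(1,1) = 20.3317
  k=2: S(2,0) = 27.4449; S(2,1) = 22.4700; S(2,2) = 18.3969
  k=3: S(3,0) = 30.3313; S(3,1) = 24.8332; S(3,2) = 20.3317; S(3,3) = 16.6462
  k=4: S(4,0) = 33.5213; S(4,1) = 27.4449; S(4,2) = 22.4700; S(4,3) = 18.3969; S(4,4) = 15.0621
Terminal payoffs V(N, i) = max(K - S_T, 0):
  V(4,0) = 0.000000; V(4,1) = 0.000000; V(4,2) = 1.380000; V(4,3) = 5.453120; V(4,4) = 8.787909
Backward induction: V(k, i) = exp(-r*dt) * [p * V(k+1, i) + (1-p) * V(k+1, i+1)].
  V(3,0) = exp(-r*dt) * [p*0.000000 + (1-p)*0.000000] = 0.000000
  V(3,1) = exp(-r*dt) * [p*0.000000 + (1-p)*1.380000] = 0.694080
  V(3,2) = exp(-r*dt) * [p*1.380000 + (1-p)*5.453120] = 3.423094
  V(3,3) = exp(-r*dt) * [p*5.453120 + (1-p)*8.787909] = 7.108605
  V(2,0) = exp(-r*dt) * [p*0.000000 + (1-p)*0.694080] = 0.349092
  V(2,1) = exp(-r*dt) * [p*0.694080 + (1-p)*3.423094] = 2.063885
  V(2,2) = exp(-r*dt) * [p*3.423094 + (1-p)*7.108605] = 5.263081
  V(1,0) = exp(-r*dt) * [p*0.349092 + (1-p)*2.063885] = 1.210165
  V(1,1) = exp(-r*dt) * [p*2.063885 + (1-p)*5.263081] = 3.664703
  V(0,0) = exp(-r*dt) * [p*1.210165 + (1-p)*3.664703] = 2.439860


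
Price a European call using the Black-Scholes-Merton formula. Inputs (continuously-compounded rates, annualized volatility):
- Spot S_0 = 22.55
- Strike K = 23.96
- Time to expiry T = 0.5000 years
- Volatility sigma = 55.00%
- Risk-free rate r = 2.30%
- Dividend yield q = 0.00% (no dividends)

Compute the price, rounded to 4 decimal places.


Answer: Price = 3.0244

Derivation:
d1 = (ln(S/K) + (r - q + 0.5*sigma^2) * T) / (sigma * sqrt(T)) = 0.06807328
d2 = d1 - sigma * sqrt(T) = -0.32083545
exp(-rT) = 0.98856587; exp(-qT) = 1.00000000
C = S_0 * exp(-qT) * N(d1) - K * exp(-rT) * N(d2)
N(d1) = 0.52713635; N(d2) = 0.37416755
C = 22.5500 * 1.00000000 * 0.52713635 - 23.9600 * 0.98856587 * 0.37416755 = 3.0244


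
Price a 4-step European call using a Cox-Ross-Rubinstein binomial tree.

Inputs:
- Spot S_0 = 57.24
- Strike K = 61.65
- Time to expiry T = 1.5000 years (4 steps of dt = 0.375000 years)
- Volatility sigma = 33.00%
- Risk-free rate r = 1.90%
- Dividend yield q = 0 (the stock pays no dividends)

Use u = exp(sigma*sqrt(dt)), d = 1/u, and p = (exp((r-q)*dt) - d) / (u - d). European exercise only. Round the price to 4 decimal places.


dt = T/N = 0.375000
u = exp(sigma*sqrt(dt)) = 1.223949; d = 1/u = 0.817027
p = (exp((r-q)*dt) - d) / (u - d) = 0.467223
Discount per step: exp(-r*dt) = 0.992900
Stock lattice S(k, i) with i counting down-moves:
  k=0: S(0,0) = 57.2400
  k=1: S(1,0) = 70.0589; S(1,1) = 46.7666
  k=2: S(2,0) = 85.7485; S(2,1) = 57.2400; S(2,2) = 38.2096
  k=3: S(3,0) = 104.9518; S(3,1) = 70.0589; S(3,2) = 46.7666; S(3,3) = 31.2183
  k=4: S(4,0) = 128.4558; S(4,1) = 85.7485; S(4,2) = 57.2400; S(4,3) = 38.2096; S(4,4) = 25.5062
Terminal payoffs V(N, i) = max(S_T - K, 0):
  V(4,0) = 66.805761; V(4,1) = 24.098514; V(4,2) = 0.000000; V(4,3) = 0.000000; V(4,4) = 0.000000
Backward induction: V(k, i) = exp(-r*dt) * [p * V(k+1, i) + (1-p) * V(k+1, i+1)].
  V(3,0) = exp(-r*dt) * [p*66.805761 + (1-p)*24.098514] = 43.739544
  V(3,1) = exp(-r*dt) * [p*24.098514 + (1-p)*0.000000] = 11.179431
  V(3,2) = exp(-r*dt) * [p*0.000000 + (1-p)*0.000000] = 0.000000
  V(3,3) = exp(-r*dt) * [p*0.000000 + (1-p)*0.000000] = 0.000000
  V(2,0) = exp(-r*dt) * [p*43.739544 + (1-p)*11.179431] = 26.204872
  V(2,1) = exp(-r*dt) * [p*11.179431 + (1-p)*0.000000] = 5.186198
  V(2,2) = exp(-r*dt) * [p*0.000000 + (1-p)*0.000000] = 0.000000
  V(1,0) = exp(-r*dt) * [p*26.204872 + (1-p)*5.186198] = 14.900054
  V(1,1) = exp(-r*dt) * [p*5.186198 + (1-p)*0.000000] = 2.405905
  V(0,0) = exp(-r*dt) * [p*14.900054 + (1-p)*2.405905] = 8.184927

Answer: Price = V(0,0) = 8.1849
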